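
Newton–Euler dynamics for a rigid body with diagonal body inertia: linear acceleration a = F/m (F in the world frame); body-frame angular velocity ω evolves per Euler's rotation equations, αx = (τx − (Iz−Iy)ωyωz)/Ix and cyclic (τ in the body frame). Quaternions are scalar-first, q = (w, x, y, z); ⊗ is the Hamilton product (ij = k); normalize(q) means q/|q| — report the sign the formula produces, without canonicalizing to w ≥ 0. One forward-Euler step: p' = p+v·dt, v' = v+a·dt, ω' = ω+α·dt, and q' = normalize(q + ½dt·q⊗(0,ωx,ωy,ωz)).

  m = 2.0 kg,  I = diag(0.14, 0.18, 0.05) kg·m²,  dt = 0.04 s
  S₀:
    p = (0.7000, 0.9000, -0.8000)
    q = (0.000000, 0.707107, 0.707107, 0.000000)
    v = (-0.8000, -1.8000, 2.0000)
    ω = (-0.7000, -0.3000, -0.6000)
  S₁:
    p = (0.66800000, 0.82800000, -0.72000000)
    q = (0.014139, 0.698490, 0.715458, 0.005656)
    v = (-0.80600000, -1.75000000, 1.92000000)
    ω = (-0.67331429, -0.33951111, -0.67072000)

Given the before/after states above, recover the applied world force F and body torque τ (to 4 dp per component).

ω₁ − ω₀ = (0.02668571, -0.03951111, -0.07072000)
τ = I·(Δω/dt) + ω₀×(Iω₀) = (0.0700, -0.1400, -0.0800)
v₁ − v₀ = (-0.00600000, 0.05000000, -0.08000000)
F = m·Δv/dt = (-0.3000, 2.5000, -4.0000)

F = (-0.3000, 2.5000, -4.0000)
τ = (0.0700, -0.1400, -0.0800)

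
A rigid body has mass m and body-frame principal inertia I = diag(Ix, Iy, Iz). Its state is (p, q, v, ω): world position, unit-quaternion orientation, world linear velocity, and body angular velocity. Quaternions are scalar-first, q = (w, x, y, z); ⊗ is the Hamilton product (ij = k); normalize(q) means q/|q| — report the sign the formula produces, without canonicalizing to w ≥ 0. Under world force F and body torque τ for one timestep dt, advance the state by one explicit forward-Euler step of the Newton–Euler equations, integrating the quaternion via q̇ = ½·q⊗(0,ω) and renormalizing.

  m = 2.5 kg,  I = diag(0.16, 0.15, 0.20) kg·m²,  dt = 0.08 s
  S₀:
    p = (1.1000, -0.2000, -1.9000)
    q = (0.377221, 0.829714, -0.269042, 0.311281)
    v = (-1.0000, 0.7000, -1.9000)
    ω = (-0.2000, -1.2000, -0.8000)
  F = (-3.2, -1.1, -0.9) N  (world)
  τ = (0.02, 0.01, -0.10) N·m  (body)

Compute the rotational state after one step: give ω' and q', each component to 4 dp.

ω' = (-0.2140, -1.1913, -0.8390)
q' = (0.3803, 0.8488, -0.2626, 0.2568)

(τ − ω×Iω)/I = (-0.1750, 0.1093, -0.4880)
new body rate ω' = (-0.2140, -1.1913, -0.8390)
2q̇ = q⊗(0,ω) = (0.0921172, 0.5133266, 0.1488498, -1.3512420)
q' = normalize(q + ½dt·q⊗(0,ω)) = (0.3803, 0.8488, -0.2626, 0.2568)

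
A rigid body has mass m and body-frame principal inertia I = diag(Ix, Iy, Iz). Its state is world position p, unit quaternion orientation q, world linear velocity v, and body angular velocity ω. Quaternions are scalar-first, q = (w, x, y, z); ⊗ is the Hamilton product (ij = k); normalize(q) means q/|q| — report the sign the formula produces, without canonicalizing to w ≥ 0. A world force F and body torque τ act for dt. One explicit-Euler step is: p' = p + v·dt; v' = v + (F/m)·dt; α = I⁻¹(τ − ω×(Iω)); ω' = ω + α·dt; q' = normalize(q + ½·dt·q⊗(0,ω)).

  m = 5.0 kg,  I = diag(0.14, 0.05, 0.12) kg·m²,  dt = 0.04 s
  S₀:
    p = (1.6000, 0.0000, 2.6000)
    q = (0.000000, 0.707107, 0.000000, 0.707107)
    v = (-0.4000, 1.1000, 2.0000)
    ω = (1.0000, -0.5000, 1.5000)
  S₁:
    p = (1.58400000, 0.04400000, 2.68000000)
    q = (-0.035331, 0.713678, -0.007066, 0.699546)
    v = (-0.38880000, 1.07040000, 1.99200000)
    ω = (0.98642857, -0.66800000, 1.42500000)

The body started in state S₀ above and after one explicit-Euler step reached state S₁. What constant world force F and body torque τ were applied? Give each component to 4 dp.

ω₁ − ω₀ = (-0.01357143, -0.16800000, -0.07500000)
τ = I·(Δω/dt) + ω₀×(Iω₀) = (-0.1000, -0.1800, -0.1800)
Δv = v₁−v₀ = (0.01120000, -0.02960000, -0.00800000)
F = m·Δv/dt = (1.4000, -3.7000, -1.0000)

F = (1.4000, -3.7000, -1.0000)
τ = (-0.1000, -0.1800, -0.1800)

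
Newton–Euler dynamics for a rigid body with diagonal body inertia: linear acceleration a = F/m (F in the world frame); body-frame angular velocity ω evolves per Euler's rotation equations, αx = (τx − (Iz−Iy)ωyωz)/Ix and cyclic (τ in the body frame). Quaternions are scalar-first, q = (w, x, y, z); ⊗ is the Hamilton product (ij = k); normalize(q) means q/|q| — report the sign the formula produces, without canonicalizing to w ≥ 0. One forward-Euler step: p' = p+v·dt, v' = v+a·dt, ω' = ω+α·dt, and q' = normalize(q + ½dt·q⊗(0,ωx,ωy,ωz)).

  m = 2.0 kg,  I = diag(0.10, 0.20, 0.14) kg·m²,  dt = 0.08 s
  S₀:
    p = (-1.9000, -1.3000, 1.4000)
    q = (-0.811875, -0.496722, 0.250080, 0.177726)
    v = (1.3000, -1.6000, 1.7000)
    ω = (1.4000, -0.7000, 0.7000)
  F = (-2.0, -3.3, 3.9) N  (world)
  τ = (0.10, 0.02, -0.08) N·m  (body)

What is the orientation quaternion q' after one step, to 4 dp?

2q̇ = q⊗(0,ω) = (0.7460586, -0.8371608, 1.1648343, -0.5707191)
q' = normalize(q + ½dt·q⊗(0,ω)) = (-0.7802, -0.5290, 0.2960, 0.1545)

q' = (-0.7802, -0.5290, 0.2960, 0.1545)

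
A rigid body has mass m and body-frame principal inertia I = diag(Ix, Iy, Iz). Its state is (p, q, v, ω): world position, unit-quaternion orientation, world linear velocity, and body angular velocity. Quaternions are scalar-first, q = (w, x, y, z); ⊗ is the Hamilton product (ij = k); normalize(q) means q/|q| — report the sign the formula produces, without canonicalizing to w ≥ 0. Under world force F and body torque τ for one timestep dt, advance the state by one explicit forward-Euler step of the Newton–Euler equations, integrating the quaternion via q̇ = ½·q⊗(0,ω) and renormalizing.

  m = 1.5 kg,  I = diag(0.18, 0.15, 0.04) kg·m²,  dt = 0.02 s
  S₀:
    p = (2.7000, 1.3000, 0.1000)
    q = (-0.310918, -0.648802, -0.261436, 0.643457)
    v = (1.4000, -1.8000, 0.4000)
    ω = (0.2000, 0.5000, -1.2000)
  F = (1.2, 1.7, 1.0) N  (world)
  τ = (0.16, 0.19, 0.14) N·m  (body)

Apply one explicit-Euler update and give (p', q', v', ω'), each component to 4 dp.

p' = (2.7280, 1.2640, 0.1080)
q' = (-0.3006, -0.6494, -0.2695, 0.6444)
v' = (1.4160, -1.7773, 0.4133)
ω' = (0.2104, 0.5298, -1.1285)

a = (0.8000, 1.1333, 0.6667)
new position p' = (2.7280, 1.2640, 0.1080)
v' = v + a·dt = (1.4160, -1.7773, 0.4133)
ω×(Iω) gyroscopic = (0.0660, -0.0336, -0.0030)
(τ − ω×Iω)/I = (0.5222, 1.4907, 3.5750)
ω + α·dt = (0.2104, 0.5298, -1.1285)
Hamilton product q⊗(0,ω) = (1.0326268, -0.0701889, -0.8053300, 0.1009878)
q + ½dt·q⊗(0,ω), renormalized = (-0.3006, -0.6494, -0.2695, 0.6444)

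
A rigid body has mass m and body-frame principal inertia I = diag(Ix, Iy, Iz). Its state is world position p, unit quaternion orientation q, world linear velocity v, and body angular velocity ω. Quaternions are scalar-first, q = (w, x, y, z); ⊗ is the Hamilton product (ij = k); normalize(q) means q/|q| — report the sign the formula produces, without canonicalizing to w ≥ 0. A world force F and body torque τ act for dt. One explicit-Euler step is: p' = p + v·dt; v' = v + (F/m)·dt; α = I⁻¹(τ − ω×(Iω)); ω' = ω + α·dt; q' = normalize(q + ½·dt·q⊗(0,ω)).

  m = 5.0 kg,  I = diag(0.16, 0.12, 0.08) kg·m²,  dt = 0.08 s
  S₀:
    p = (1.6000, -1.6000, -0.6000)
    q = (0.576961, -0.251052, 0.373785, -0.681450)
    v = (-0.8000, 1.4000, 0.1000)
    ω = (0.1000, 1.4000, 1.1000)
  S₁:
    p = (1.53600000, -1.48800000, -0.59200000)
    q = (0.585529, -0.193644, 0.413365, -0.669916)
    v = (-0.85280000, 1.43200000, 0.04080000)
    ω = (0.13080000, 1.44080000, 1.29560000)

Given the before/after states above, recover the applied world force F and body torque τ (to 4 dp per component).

Δω = ω₁−ω₀ = (0.03080000, 0.04080000, 0.19560000)
gyro term ω₀×Iω₀ = (-0.0616, 0.0088, -0.0056)
τ = I·(Δω/dt) + ω₀×(Iω₀) = (0.0000, 0.0700, 0.1900)
Δv = v₁−v₀ = (-0.05280000, 0.03200000, -0.05920000)
m·(v₁−v₀)/dt = (-3.3000, 2.0000, -3.7000)

F = (-3.3000, 2.0000, -3.7000)
τ = (0.0000, 0.0700, 0.1900)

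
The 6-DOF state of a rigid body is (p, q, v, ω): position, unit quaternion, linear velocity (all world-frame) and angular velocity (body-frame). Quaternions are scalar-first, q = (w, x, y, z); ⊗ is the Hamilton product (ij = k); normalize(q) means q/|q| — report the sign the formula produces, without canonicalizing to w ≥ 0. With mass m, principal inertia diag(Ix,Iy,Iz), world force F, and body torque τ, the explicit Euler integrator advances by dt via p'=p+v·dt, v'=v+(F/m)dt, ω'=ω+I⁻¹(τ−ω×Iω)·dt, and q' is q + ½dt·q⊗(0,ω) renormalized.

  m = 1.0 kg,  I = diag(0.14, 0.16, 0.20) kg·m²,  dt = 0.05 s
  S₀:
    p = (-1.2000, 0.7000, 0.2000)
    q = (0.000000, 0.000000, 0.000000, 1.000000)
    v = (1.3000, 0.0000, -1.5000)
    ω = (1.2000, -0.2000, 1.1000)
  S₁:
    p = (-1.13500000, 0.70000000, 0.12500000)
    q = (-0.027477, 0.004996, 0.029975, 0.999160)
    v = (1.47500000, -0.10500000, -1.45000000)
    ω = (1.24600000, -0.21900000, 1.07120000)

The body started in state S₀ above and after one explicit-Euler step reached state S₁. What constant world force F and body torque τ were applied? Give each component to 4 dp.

F = (3.5000, -2.1000, 1.0000)
τ = (0.1200, -0.1400, -0.1200)

rate change Δω = (0.04600000, -0.01900000, -0.02880000)
I·α + gyro = (0.1200, -0.1400, -0.1200)
velocity change Δv = (0.17500000, -0.10500000, 0.05000000)
applied force F = (3.5000, -2.1000, 1.0000)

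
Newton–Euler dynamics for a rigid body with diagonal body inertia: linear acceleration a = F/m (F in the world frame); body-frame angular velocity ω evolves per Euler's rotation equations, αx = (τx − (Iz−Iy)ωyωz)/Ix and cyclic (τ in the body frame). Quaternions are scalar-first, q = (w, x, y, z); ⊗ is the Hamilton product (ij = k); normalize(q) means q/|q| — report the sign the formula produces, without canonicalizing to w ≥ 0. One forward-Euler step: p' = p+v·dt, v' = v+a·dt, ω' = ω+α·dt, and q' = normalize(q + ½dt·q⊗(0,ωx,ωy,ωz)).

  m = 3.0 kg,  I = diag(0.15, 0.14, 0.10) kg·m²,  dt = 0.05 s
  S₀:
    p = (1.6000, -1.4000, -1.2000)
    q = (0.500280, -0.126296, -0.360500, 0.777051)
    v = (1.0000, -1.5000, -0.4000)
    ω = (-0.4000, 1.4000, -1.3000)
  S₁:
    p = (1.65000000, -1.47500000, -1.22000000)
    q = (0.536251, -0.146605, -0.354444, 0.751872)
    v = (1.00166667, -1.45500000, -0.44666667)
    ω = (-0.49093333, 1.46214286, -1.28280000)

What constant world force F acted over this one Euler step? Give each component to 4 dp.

F = (0.1000, 2.7000, -2.8000)

Δv = v₁−v₀ = (0.00166667, 0.04500000, -0.04666667)
F = m·Δv/dt = (0.1000, 2.7000, -2.8000)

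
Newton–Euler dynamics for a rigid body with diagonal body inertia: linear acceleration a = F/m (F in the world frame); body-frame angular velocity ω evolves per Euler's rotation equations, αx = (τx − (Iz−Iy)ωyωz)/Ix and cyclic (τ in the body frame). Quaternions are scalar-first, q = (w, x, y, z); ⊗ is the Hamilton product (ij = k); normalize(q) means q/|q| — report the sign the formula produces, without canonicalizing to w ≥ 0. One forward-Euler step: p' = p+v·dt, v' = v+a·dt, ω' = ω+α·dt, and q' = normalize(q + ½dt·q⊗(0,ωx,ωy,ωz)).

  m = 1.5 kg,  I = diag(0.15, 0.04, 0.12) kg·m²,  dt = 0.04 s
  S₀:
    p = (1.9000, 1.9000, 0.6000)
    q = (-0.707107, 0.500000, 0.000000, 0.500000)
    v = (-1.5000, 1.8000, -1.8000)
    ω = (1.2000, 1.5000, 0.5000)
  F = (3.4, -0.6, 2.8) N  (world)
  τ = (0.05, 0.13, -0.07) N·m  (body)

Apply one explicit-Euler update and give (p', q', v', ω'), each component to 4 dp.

linear accel F/m = (2.2667, -0.4000, 1.8667)
p' = p + v·dt = (1.8400, 1.9720, 0.5280)
v + (F/m)dt = (-1.4093, 1.7840, -1.7253)
precession coupling ω×(Iω) = (0.0600, 0.0180, -0.1980)
(τ − ω×Iω)/I = (-0.0667, 2.8000, 1.0667)
new body rate ω' = (1.1973, 1.6120, 0.5427)
2q̇ = q⊗(0,ω) = (-0.8500000, -1.5985284, -0.7106605, 0.3964465)
q' = normalize(q + ½dt·q⊗(0,ω)) = (-0.7235, 0.4677, -0.0142, 0.5075)

p' = (1.8400, 1.9720, 0.5280)
q' = (-0.7235, 0.4677, -0.0142, 0.5075)
v' = (-1.4093, 1.7840, -1.7253)
ω' = (1.1973, 1.6120, 0.5427)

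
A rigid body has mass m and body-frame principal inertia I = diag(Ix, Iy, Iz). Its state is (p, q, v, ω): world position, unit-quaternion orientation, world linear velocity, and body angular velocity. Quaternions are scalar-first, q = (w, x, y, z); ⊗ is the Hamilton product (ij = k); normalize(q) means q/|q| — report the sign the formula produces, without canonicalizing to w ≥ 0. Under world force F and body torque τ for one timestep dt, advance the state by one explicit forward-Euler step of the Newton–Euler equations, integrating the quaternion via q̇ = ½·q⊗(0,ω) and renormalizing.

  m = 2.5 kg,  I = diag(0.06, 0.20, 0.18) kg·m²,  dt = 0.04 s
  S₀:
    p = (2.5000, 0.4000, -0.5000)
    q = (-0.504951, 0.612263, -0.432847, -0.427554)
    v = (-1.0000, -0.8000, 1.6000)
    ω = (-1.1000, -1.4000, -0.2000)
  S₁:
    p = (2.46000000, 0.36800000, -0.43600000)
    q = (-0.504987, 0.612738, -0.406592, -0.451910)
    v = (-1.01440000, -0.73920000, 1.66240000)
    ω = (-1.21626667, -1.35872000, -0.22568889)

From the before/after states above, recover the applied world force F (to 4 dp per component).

v₁ − v₀ = (-0.01440000, 0.06080000, 0.06240000)
F = m·Δv/dt = (-0.9000, 3.8000, 3.9000)

F = (-0.9000, 3.8000, 3.9000)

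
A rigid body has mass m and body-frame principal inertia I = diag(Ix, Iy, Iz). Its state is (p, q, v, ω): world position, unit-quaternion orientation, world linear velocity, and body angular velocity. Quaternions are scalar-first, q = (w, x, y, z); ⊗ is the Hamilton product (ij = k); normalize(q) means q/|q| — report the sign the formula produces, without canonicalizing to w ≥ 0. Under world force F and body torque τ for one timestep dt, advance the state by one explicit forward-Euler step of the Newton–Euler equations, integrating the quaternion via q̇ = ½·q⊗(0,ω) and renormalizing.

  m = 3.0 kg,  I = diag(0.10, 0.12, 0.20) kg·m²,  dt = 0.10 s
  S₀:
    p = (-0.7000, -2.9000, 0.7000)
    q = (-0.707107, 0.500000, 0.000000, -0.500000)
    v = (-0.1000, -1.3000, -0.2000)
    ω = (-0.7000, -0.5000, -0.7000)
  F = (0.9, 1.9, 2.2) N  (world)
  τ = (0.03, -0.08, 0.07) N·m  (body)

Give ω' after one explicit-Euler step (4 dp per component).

ω' = (-0.6980, -0.5258, -0.6685)

ω×(Iω) gyroscopic = (0.0280, -0.0490, 0.0070)
angular accel α = (0.0200, -0.2583, 0.3150)
new body rate ω' = (-0.6980, -0.5258, -0.6685)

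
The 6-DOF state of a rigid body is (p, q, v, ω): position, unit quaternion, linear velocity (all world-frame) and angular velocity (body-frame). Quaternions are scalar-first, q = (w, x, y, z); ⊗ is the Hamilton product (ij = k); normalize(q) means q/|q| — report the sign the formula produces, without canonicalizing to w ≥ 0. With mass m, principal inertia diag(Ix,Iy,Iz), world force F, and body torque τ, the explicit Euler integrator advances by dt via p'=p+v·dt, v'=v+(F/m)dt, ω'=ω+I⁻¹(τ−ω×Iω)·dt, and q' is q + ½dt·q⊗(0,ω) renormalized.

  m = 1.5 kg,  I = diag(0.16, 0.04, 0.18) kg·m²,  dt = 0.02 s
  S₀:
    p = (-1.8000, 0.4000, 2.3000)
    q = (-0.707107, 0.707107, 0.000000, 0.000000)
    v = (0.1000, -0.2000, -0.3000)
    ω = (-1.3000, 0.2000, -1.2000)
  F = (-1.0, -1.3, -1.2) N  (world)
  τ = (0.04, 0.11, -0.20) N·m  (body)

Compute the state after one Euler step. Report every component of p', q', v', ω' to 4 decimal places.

p' = (-1.7980, 0.3960, 2.2940)
q' = (-0.6978, 0.7162, 0.0071, 0.0099)
v' = (0.0867, -0.2173, -0.3160)
ω' = (-1.2908, 0.2706, -1.2257)

ω×(Iω) gyroscopic = (-0.0336, -0.0312, 0.0312)
(τ − ω×Iω)/I = (0.4600, 3.5300, -1.2844)
new body rate ω' = (-1.2908, 0.2706, -1.2257)
Hamilton product q⊗(0,ω) = (0.9192391, 0.9192391, 0.7071070, 0.9899498)
q' = normalize(q + ½dt·q⊗(0,ω)) = (-0.6978, 0.7162, 0.0071, 0.0099)
p' = p + v·dt = (-1.7980, 0.3960, 2.2940)
new velocity v' = (0.0867, -0.2173, -0.3160)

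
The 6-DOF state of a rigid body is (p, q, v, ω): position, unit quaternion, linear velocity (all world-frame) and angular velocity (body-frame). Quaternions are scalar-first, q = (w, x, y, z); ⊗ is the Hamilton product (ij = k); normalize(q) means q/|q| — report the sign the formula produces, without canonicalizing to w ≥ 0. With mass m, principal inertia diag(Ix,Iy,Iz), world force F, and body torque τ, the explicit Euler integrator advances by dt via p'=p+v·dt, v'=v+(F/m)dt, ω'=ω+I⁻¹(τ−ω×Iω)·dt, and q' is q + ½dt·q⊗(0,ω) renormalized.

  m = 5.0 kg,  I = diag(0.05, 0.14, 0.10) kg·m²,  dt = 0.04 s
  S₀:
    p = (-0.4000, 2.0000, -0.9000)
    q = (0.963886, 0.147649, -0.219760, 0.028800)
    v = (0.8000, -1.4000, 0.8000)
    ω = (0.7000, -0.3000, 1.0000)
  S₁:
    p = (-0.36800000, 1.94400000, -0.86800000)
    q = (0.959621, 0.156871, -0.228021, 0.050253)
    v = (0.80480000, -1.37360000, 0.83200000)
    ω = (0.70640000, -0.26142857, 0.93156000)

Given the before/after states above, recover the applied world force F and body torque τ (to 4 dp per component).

Δω = ω₁−ω₀ = (0.00640000, 0.03857143, -0.06844000)
ω₀×(Iω₀) = (0.0120, -0.0350, -0.0189)
I·α + gyro = (0.0200, 0.1000, -0.1900)
v₁ − v₀ = (0.00480000, 0.02640000, 0.03200000)
F = m·Δv/dt = (0.6000, 3.3000, 4.0000)

F = (0.6000, 3.3000, 4.0000)
τ = (0.0200, 0.1000, -0.1900)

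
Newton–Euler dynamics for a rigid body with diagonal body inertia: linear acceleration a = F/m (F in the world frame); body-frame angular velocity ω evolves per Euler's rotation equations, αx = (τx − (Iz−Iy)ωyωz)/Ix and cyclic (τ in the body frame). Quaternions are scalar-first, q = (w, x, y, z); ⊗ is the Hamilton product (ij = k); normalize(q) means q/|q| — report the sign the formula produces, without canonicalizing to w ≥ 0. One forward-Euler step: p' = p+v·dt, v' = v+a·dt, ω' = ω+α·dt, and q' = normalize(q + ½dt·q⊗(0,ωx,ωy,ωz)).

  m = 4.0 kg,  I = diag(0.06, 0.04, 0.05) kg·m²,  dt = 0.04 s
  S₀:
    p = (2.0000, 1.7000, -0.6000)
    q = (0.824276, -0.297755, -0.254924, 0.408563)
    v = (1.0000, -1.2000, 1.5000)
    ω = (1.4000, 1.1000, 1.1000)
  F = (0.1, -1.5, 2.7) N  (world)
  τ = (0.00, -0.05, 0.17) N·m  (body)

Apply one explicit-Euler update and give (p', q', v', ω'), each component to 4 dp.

precession coupling ω×(Iω) = (0.0121, 0.0154, -0.0308)
α = I⁻¹(τ − ω×Iω) = (-0.2017, -1.6350, 4.0160)
new body rate ω' = (1.3919, 1.0346, 1.2606)
q⊗(0,ω) = (0.2478541, 0.4241507, 1.8062223, 0.9360667)
q' = normalize(q + ½dt·q⊗(0,ω)) = (0.8285, -0.2890, -0.2186, 0.4269)
a = (0.0250, -0.3750, 0.6750)
new position p' = (2.0400, 1.6520, -0.5400)
v' = v + a·dt = (1.0010, -1.2150, 1.5270)

p' = (2.0400, 1.6520, -0.5400)
q' = (0.8285, -0.2890, -0.2186, 0.4269)
v' = (1.0010, -1.2150, 1.5270)
ω' = (1.3919, 1.0346, 1.2606)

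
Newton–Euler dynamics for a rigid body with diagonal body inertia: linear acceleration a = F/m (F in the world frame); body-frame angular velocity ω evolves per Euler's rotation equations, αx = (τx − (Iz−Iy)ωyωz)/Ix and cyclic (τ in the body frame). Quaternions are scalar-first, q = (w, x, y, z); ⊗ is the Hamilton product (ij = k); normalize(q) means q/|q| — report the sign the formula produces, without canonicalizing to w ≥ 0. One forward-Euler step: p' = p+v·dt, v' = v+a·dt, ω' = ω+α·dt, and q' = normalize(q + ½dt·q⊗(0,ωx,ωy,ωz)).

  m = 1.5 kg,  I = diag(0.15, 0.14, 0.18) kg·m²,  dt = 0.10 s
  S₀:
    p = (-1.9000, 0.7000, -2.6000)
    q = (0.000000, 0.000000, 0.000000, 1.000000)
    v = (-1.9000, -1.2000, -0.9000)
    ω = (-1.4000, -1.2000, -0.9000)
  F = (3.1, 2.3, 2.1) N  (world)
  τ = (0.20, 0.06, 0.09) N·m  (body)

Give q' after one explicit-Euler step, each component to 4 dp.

q' = (0.0448, 0.0597, -0.0696, 0.9948)

q⊗(0,ω) = (0.9000000, 1.2000000, -1.4000000, 0.0000000)
updated quaternion q' = (0.0448, 0.0597, -0.0696, 0.9948)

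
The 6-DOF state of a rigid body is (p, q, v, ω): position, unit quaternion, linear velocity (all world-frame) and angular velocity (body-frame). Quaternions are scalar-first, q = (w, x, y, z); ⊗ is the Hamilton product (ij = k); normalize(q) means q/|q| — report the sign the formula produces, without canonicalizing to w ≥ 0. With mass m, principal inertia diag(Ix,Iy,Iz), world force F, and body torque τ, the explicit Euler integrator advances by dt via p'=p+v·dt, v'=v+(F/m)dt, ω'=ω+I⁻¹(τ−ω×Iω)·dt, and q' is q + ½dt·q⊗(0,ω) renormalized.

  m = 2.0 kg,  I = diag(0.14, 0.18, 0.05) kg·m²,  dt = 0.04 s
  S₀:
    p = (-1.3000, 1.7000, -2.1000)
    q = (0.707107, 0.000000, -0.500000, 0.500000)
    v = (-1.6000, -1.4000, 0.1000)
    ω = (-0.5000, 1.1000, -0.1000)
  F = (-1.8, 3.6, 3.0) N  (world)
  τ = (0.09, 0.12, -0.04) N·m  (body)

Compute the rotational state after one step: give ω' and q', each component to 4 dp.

ω' = (-0.4784, 1.1257, -0.1144)
q' = (0.7189, -0.0171, -0.4893, 0.4934)

gyro term ω×Iω = (0.0143, 0.0045, -0.0220)
(τ − ω×Iω)/I = (0.5407, 0.6417, -0.3600)
ω' = ω + α·dt = (-0.4784, 1.1257, -0.1144)
2q̇ = q⊗(0,ω) = (0.6000000, -0.8535535, 0.5278177, -0.3207107)
q' = normalize(q + ½dt·q⊗(0,ω)) = (0.7189, -0.0171, -0.4893, 0.4934)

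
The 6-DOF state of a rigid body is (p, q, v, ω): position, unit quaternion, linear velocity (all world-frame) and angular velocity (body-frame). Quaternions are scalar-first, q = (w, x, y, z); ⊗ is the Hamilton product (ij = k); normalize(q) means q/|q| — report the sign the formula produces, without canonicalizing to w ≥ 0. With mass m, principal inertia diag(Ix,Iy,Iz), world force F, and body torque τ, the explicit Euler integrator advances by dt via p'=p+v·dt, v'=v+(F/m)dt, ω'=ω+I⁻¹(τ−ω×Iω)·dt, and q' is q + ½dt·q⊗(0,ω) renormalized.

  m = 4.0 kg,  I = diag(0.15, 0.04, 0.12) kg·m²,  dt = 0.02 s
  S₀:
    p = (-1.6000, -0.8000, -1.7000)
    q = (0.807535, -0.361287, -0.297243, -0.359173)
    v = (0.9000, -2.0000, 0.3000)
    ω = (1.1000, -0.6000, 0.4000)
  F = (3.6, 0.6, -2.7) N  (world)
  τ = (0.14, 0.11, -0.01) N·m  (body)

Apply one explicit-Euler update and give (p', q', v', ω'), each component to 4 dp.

p' = (-1.5820, -0.8400, -1.6940)
q' = (0.8111, -0.3557, -0.3046, -0.3505)
v' = (0.9180, -1.9970, 0.2865)
ω' = (1.1212, -0.5516, 0.3862)

gyro term ω×Iω = (-0.0192, 0.0132, 0.0726)
angular accel α = (1.0613, 2.4200, -0.6883)
ω' = ω + α·dt = (1.1212, -0.5516, 0.3862)
2q̇ = q⊗(0,ω) = (0.3627391, 0.5538875, -0.7350965, 0.8667535)
q' = normalize(q + ½dt·q⊗(0,ω)) = (0.8111, -0.3557, -0.3046, -0.3505)
p + v·dt = (-1.5820, -0.8400, -1.6940)
new velocity v' = (0.9180, -1.9970, 0.2865)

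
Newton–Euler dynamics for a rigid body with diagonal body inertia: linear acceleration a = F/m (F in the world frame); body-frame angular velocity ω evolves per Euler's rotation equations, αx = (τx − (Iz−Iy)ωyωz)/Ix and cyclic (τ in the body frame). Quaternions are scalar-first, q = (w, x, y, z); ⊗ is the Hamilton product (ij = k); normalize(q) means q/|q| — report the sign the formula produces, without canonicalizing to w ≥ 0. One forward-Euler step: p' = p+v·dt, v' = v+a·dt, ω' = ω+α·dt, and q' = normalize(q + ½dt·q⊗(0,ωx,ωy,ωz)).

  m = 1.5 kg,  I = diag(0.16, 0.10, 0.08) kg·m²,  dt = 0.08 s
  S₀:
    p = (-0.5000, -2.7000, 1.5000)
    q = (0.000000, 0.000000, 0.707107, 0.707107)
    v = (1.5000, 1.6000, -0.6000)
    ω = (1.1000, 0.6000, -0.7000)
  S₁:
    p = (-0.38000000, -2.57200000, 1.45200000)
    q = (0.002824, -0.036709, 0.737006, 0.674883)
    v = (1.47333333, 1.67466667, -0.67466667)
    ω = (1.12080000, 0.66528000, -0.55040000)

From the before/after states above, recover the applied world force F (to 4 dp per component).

F = (-0.5000, 1.4000, -1.4000)

v₁ − v₀ = (-0.02666667, 0.07466667, -0.07466667)
m·(v₁−v₀)/dt = (-0.5000, 1.4000, -1.4000)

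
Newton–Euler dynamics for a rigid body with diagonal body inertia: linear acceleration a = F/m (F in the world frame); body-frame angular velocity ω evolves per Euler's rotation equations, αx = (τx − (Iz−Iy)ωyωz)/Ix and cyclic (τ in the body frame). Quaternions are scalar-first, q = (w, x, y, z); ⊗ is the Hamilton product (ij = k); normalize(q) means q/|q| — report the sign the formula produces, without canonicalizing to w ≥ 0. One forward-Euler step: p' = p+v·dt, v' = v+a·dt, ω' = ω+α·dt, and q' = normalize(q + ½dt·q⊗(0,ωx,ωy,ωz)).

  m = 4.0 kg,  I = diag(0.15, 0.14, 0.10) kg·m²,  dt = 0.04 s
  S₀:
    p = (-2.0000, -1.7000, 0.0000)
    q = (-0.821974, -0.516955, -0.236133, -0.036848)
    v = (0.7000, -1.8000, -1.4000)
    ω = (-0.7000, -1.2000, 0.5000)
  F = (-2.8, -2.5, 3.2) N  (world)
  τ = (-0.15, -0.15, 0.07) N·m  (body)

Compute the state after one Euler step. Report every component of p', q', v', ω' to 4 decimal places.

p' = (-1.9720, -1.7720, -0.0560)
q' = (-0.8341, -0.5085, -0.2106, -0.0360)
v' = (0.6720, -1.8250, -1.3680)
ω' = (-0.7464, -1.2379, 0.5314)

(τ − ω×Iω)/I = (-1.1600, -0.9464, 0.7840)
ω + α·dt = (-0.7464, -1.2379, 0.5314)
2q̇ = q⊗(0,ω) = (-0.6268041, 0.4130977, 1.2706399, 0.0440659)
q + ½dt·q⊗(0,ω), renormalized = (-0.8341, -0.5085, -0.2106, -0.0360)
p' = p + v·dt = (-1.9720, -1.7720, -0.0560)
new velocity v' = (0.6720, -1.8250, -1.3680)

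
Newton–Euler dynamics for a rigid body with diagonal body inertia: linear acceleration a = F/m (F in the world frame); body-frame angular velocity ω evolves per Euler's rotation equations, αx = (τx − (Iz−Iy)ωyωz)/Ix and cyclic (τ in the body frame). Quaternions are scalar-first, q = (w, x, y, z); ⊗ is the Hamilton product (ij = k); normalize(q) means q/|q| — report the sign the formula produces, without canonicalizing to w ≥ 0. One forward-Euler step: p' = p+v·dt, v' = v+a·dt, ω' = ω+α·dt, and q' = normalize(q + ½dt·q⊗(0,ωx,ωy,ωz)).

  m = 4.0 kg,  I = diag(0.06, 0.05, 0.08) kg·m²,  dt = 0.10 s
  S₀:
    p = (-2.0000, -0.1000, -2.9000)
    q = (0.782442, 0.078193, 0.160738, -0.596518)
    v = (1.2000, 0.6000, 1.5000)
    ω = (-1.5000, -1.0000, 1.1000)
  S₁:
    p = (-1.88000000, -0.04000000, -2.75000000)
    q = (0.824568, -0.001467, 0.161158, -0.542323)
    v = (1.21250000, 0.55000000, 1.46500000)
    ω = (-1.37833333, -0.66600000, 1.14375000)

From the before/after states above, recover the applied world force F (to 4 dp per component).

F = (0.5000, -2.0000, -1.4000)

Δv = v₁−v₀ = (0.01250000, -0.05000000, -0.03500000)
m·(v₁−v₀)/dt = (0.5000, -2.0000, -1.4000)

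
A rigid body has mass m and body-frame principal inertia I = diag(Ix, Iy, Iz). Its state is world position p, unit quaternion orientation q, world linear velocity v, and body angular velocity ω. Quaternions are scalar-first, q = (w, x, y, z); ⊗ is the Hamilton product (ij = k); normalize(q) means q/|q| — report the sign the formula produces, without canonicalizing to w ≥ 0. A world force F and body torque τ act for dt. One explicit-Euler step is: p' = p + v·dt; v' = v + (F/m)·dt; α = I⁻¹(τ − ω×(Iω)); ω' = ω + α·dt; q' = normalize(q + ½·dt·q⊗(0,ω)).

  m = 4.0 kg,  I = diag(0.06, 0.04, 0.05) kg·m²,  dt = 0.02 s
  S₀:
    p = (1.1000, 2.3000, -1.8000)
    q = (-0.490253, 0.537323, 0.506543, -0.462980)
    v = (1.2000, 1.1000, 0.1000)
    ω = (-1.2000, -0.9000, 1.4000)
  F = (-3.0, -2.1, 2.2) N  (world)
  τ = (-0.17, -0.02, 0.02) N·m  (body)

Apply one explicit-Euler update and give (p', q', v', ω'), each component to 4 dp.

p' = (1.1240, 2.3220, -1.7980)
q' = (-0.4727, 0.5460, 0.5089, -0.4685)
v' = (1.1850, 1.0895, 0.1110)
ω' = (-1.2525, -0.9016, 1.4166)

ω×(Iω) gyroscopic = (-0.0126, -0.0168, -0.0216)
α = I⁻¹(τ − ω×Iω) = (-2.6233, -0.0800, 0.8320)
ω' = ω + α·dt = (-1.2525, -0.9016, 1.4166)
q⊗(0,ω) = (1.7488483, 0.8807818, 0.2445515, -0.5620933)
q' = normalize(q + ½dt·q⊗(0,ω)) = (-0.4727, 0.5460, 0.5089, -0.4685)
linear accel F/m = (-0.7500, -0.5250, 0.5500)
p' = p + v·dt = (1.1240, 2.3220, -1.7980)
new velocity v' = (1.1850, 1.0895, 0.1110)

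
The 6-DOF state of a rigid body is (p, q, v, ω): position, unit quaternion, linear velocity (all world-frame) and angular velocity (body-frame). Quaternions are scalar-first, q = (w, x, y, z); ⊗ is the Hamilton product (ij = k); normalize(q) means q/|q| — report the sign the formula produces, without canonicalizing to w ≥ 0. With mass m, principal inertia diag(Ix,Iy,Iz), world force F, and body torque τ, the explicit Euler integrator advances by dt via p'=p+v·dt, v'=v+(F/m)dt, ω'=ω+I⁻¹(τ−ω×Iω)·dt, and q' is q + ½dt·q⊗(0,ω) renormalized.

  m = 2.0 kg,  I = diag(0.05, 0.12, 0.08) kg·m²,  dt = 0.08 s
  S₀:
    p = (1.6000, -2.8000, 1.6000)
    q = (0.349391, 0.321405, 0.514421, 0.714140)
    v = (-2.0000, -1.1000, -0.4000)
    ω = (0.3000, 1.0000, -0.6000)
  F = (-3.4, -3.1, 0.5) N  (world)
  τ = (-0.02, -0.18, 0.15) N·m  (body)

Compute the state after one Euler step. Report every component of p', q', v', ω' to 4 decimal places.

p' = (1.4400, -2.8880, 1.5680)
q' = (0.3417, 0.2844, 0.5440, 0.7116)
v' = (-2.1360, -1.2240, -0.3800)
ω' = (0.2296, 0.8764, -0.4710)

p + v·dt = (1.4400, -2.8880, 1.5680)
v' = v + a·dt = (-2.1360, -1.2240, -0.3800)
precession coupling ω×(Iω) = (0.0240, 0.0054, 0.0210)
angular accel α = (-0.8800, -1.5450, 1.6125)
ω + α·dt = (0.2296, 0.8764, -0.4710)
q⊗(0,ω) = (-0.1823585, -0.9179753, 0.7564760, -0.0425559)
q + ½dt·q⊗(0,ω), renormalized = (0.3417, 0.2844, 0.5440, 0.7116)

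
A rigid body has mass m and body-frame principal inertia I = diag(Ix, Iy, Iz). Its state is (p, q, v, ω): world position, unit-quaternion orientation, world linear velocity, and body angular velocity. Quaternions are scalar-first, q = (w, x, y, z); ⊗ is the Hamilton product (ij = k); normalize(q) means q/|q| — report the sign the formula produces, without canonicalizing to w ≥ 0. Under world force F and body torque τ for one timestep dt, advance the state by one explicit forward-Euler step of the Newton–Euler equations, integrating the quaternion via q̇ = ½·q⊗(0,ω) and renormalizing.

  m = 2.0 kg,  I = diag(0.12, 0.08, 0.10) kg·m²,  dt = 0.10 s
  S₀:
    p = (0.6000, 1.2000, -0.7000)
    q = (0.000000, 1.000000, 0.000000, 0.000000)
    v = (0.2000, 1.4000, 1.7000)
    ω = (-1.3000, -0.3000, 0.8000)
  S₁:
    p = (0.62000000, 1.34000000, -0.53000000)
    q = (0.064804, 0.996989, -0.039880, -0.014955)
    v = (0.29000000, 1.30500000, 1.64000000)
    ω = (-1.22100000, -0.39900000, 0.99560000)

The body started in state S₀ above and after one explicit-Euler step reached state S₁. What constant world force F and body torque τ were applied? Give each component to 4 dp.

Δv = v₁−v₀ = (0.09000000, -0.09500000, -0.06000000)
m·(v₁−v₀)/dt = (1.8000, -1.9000, -1.2000)
ω₁ − ω₀ = (0.07900000, -0.09900000, 0.19560000)
applied torque τ = (0.0900, -0.1000, 0.1800)

F = (1.8000, -1.9000, -1.2000)
τ = (0.0900, -0.1000, 0.1800)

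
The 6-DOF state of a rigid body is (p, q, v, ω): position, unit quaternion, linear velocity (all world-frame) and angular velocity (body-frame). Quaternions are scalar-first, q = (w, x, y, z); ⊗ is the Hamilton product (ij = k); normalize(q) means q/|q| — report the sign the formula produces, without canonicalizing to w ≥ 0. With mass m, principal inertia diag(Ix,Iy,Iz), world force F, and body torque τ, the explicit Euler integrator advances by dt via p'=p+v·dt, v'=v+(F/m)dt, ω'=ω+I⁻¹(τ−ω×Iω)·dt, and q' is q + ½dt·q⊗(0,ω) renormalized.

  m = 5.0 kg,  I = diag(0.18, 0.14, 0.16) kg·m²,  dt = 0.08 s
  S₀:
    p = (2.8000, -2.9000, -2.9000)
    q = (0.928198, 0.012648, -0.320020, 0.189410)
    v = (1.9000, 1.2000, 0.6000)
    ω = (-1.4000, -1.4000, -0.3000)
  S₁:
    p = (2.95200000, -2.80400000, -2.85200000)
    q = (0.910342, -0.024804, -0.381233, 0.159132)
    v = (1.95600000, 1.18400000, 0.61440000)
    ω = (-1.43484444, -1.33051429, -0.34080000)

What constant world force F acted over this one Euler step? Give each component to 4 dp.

v₁ − v₀ = (0.05600000, -0.01600000, 0.01440000)
F = m·Δv/dt = (3.5000, -1.0000, 0.9000)

F = (3.5000, -1.0000, 0.9000)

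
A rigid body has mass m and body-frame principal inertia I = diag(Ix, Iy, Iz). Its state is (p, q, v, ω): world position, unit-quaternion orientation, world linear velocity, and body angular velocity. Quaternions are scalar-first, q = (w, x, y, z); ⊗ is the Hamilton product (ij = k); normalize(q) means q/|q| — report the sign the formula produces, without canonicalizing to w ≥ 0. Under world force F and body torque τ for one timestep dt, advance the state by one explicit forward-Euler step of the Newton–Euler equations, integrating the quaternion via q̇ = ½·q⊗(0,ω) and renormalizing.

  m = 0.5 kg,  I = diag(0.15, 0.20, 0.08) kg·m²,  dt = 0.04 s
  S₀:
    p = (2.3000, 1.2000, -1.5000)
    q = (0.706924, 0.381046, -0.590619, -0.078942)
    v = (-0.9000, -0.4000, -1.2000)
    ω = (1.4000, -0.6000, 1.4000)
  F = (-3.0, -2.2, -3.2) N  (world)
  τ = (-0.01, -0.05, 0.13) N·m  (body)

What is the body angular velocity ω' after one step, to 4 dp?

precession coupling ω×(Iω) = (0.1008, 0.1372, -0.0420)
α = I⁻¹(τ − ω×Iω) = (-0.7387, -0.9360, 2.1500)
new body rate ω' = (1.3705, -0.6374, 1.4860)

ω' = (1.3705, -0.6374, 1.4860)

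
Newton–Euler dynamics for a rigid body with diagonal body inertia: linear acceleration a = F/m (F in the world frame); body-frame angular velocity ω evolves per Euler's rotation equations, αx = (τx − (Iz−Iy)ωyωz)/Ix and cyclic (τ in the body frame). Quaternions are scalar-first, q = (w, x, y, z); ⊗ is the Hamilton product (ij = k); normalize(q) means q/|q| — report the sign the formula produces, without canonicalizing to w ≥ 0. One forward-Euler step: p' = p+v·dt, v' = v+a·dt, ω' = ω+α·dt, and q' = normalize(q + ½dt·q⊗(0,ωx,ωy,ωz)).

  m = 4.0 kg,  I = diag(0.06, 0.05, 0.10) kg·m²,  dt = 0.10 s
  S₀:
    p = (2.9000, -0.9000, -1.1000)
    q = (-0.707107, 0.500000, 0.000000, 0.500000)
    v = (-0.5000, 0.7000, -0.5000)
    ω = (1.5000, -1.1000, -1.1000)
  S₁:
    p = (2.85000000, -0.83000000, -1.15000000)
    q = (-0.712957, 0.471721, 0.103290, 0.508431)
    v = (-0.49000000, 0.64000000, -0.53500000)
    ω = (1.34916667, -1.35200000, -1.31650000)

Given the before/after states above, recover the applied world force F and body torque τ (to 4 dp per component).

Δv = v₁−v₀ = (0.01000000, -0.06000000, -0.03500000)
m·(v₁−v₀)/dt = (0.4000, -2.4000, -1.4000)
Δω = ω₁−ω₀ = (-0.15083333, -0.25200000, -0.21650000)
gyro term ω₀×Iω₀ = (0.0605, 0.0660, 0.0165)
τ = I·(Δω/dt) + ω₀×(Iω₀) = (-0.0300, -0.0600, -0.2000)

F = (0.4000, -2.4000, -1.4000)
τ = (-0.0300, -0.0600, -0.2000)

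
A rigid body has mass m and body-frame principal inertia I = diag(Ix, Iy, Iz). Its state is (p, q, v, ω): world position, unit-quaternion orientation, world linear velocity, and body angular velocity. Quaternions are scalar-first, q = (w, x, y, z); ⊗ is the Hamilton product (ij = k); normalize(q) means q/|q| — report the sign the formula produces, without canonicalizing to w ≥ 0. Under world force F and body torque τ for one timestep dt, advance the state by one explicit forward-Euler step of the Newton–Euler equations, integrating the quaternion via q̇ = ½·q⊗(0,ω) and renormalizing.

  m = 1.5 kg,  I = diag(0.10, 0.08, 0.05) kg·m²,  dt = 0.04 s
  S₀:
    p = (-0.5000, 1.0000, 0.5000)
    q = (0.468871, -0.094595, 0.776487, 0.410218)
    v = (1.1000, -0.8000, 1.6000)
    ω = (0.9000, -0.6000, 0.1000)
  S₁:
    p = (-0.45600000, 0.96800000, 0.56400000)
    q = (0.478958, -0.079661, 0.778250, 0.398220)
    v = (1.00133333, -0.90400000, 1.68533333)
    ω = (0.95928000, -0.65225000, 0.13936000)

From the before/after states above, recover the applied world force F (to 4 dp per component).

velocity change Δv = (-0.09866667, -0.10400000, 0.08533333)
m·(v₁−v₀)/dt = (-3.7000, -3.9000, 3.2000)

F = (-3.7000, -3.9000, 3.2000)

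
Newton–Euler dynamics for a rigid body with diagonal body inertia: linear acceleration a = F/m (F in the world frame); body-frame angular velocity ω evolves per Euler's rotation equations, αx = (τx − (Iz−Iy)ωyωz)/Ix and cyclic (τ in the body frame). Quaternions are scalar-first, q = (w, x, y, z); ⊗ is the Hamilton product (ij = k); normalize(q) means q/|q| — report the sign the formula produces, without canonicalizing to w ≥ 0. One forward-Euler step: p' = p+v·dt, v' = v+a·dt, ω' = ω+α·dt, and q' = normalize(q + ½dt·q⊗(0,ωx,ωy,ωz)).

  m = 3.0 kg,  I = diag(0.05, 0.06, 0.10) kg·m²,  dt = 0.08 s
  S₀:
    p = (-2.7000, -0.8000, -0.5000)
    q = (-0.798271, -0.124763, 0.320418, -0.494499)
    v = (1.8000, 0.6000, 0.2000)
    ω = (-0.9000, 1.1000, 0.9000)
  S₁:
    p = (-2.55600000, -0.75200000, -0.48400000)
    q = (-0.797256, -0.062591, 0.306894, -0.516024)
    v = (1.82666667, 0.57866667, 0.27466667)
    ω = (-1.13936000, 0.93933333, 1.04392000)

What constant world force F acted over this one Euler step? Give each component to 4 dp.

v₁ − v₀ = (0.02666667, -0.02133333, 0.07466667)
F = m·Δv/dt = (1.0000, -0.8000, 2.8000)

F = (1.0000, -0.8000, 2.8000)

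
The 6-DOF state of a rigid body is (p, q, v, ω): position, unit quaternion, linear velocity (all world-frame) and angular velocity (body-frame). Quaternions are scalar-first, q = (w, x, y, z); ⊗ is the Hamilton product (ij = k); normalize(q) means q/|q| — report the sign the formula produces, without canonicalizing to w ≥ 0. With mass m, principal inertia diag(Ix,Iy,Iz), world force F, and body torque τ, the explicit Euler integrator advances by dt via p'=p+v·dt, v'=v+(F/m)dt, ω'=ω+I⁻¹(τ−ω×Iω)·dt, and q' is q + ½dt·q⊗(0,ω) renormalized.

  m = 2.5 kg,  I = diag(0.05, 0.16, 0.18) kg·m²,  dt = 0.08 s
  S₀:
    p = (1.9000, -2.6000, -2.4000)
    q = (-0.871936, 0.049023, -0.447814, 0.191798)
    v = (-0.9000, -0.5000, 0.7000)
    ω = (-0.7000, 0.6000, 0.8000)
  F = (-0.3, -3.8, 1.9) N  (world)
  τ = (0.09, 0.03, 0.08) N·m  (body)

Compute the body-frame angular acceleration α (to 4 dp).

ω×(Iω) gyroscopic = (0.0096, 0.0728, -0.0462)
(τ − ω×Iω)/I = (1.6080, -0.2675, 0.7011)

α = (1.6080, -0.2675, 0.7011)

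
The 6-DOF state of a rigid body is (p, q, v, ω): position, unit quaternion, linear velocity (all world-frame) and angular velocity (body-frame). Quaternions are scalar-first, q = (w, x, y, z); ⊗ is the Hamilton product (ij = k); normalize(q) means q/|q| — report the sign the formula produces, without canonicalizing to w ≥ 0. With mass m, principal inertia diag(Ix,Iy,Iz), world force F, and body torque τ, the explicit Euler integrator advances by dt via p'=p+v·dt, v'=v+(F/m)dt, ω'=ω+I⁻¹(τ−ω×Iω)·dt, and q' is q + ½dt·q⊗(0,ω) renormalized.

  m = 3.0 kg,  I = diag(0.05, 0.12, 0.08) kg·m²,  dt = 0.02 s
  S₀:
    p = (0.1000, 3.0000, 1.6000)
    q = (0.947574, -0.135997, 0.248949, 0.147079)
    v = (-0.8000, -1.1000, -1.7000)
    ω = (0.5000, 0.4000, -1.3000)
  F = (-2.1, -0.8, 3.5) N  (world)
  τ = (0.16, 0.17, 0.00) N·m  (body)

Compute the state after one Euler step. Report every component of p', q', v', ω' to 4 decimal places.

(τ − ω×Iω)/I = (2.7840, 1.2542, -0.1750)
ω' = ω + α·dt = (0.5557, 0.4251, -1.3035)
q⊗(0,ω) = (0.1596216, 0.0913217, 0.2757730, -1.4107195)
q + ½dt·q⊗(0,ω), renormalized = (0.9491, -0.1351, 0.2517, 0.1330)
new position p' = (0.0840, 2.9780, 1.5660)
v' = v + a·dt = (-0.8140, -1.1053, -1.6767)

p' = (0.0840, 2.9780, 1.5660)
q' = (0.9491, -0.1351, 0.2517, 0.1330)
v' = (-0.8140, -1.1053, -1.6767)
ω' = (0.5557, 0.4251, -1.3035)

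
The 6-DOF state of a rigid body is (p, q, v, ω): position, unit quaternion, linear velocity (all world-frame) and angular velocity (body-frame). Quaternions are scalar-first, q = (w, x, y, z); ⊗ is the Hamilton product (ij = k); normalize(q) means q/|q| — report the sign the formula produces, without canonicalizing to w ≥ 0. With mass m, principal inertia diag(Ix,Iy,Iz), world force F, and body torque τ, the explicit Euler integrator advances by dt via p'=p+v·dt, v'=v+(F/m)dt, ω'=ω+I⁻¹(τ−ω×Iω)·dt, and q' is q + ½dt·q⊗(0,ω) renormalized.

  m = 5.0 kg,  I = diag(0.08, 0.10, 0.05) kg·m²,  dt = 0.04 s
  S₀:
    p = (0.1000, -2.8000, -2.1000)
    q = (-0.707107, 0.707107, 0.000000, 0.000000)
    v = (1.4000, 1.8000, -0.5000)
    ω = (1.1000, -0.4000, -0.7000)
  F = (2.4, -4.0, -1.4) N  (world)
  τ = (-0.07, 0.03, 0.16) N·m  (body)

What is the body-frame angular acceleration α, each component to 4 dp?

α = (-0.7000, 0.5310, 3.3760)

ω×(Iω) gyroscopic = (-0.0140, -0.0231, -0.0088)
angular accel α = (-0.7000, 0.5310, 3.3760)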